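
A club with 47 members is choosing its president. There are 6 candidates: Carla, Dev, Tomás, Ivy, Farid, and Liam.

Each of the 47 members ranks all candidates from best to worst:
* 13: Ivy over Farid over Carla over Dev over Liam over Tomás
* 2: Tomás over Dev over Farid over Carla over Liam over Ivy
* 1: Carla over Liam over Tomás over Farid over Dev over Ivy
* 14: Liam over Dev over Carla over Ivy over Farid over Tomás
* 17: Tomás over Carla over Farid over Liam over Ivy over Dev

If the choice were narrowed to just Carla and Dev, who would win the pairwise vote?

Carla is ranked above Dev on 31 ballots; Dev above Carla on 16.

Carla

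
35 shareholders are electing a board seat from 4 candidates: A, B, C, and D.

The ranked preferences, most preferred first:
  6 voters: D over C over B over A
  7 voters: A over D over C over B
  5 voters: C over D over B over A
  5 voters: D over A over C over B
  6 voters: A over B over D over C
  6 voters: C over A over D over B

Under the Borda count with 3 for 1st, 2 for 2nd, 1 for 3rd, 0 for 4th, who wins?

D

A: 6×0 + 7×3 + 5×0 + 5×2 + 6×3 + 6×2 = 61
B: 6×1 + 7×0 + 5×1 + 5×0 + 6×2 + 6×0 = 23
C: 6×2 + 7×1 + 5×3 + 5×1 + 6×0 + 6×3 = 57
D: 6×3 + 7×2 + 5×2 + 5×3 + 6×1 + 6×1 = 69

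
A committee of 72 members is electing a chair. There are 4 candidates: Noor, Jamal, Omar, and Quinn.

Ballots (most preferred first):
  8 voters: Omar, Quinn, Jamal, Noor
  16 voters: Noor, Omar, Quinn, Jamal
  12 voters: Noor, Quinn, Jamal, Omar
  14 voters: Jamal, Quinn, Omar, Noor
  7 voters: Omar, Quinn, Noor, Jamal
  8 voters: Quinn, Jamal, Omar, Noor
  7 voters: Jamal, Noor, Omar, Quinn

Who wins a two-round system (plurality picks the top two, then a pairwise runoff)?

Jamal

Round 1 first-place votes: Noor 28, Jamal 21, Omar 15, Quinn 8. Noor and Jamal advance.
Runoff: Noor is ranked above Jamal on 35 ballots, Jamal above Noor on 37.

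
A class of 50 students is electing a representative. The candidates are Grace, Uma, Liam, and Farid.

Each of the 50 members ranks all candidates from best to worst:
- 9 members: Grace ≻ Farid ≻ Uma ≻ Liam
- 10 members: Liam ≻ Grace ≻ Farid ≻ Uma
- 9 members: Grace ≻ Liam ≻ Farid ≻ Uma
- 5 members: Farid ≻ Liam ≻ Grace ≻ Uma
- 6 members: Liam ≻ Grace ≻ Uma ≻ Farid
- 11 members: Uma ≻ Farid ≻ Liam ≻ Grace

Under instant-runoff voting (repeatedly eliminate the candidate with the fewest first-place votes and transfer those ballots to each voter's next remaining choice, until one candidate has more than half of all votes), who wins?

Liam

Round 1: Grace 18, Uma 11, Liam 16, Farid 5. Farid eliminated.
Round 2: Grace 18, Uma 11, Liam 21. Uma eliminated.
Round 3: Grace 18, Liam 32. Liam has a majority (≥26).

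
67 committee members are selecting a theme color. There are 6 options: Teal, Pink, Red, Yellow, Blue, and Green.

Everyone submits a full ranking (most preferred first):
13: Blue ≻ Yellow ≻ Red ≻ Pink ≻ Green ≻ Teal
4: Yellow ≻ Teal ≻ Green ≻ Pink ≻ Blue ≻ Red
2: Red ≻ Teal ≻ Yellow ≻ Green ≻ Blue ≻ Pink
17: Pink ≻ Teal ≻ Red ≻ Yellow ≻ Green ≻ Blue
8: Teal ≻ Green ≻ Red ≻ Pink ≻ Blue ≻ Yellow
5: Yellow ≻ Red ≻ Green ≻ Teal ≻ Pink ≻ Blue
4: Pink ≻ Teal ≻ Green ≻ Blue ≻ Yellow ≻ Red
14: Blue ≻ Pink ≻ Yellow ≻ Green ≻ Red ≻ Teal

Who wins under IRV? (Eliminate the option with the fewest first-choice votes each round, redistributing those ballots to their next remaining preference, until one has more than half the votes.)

Round 1: Teal 8, Pink 21, Red 2, Yellow 9, Blue 27, Green 0. Green eliminated.
Round 2: Teal 8, Pink 21, Red 2, Yellow 9, Blue 27. Red eliminated.
Round 3: Teal 10, Pink 21, Yellow 9, Blue 27. Yellow eliminated.
Round 4: Teal 19, Pink 21, Blue 27. Teal eliminated.
Round 5: Pink 38, Blue 29. Pink has a majority (≥34).

Pink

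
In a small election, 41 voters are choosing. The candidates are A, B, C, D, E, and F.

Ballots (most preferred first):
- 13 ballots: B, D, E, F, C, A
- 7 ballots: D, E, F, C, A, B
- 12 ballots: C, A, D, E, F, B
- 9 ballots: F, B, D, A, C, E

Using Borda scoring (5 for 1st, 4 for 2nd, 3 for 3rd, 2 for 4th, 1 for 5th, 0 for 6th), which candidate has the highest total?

A: 13×0 + 7×1 + 12×4 + 9×2 = 73
B: 13×5 + 7×0 + 12×0 + 9×4 = 101
C: 13×1 + 7×2 + 12×5 + 9×1 = 96
D: 13×4 + 7×5 + 12×3 + 9×3 = 150
E: 13×3 + 7×4 + 12×2 + 9×0 = 91
F: 13×2 + 7×3 + 12×1 + 9×5 = 104

D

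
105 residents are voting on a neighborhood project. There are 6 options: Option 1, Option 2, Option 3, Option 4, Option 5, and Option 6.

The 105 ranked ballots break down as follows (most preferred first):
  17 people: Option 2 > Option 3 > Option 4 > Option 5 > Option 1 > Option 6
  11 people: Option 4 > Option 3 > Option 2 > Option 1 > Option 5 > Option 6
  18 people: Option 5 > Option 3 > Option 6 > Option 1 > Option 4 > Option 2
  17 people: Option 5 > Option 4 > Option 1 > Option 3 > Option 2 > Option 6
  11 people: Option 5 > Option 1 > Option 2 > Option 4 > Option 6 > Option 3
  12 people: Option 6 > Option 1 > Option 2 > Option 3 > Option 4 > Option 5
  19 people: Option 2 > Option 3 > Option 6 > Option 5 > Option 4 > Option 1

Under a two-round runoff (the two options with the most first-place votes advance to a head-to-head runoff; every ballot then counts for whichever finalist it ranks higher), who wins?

Option 2

Round 1 first-place votes: Option 1 0, Option 2 36, Option 3 0, Option 4 11, Option 5 46, Option 6 12. Option 5 and Option 2 advance.
Runoff: Option 5 is ranked above Option 2 on 46 ballots, Option 2 above Option 5 on 59.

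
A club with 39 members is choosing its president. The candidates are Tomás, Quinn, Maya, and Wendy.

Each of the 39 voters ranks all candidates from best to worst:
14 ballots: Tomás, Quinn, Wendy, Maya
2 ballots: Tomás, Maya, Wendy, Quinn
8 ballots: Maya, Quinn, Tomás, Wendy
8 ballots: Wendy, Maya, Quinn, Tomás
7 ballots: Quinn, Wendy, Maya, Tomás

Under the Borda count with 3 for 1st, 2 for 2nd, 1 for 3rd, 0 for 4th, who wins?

Tomás: 14×3 + 2×3 + 8×1 + 8×0 + 7×0 = 56
Quinn: 14×2 + 2×0 + 8×2 + 8×1 + 7×3 = 73
Maya: 14×0 + 2×2 + 8×3 + 8×2 + 7×1 = 51
Wendy: 14×1 + 2×1 + 8×0 + 8×3 + 7×2 = 54

Quinn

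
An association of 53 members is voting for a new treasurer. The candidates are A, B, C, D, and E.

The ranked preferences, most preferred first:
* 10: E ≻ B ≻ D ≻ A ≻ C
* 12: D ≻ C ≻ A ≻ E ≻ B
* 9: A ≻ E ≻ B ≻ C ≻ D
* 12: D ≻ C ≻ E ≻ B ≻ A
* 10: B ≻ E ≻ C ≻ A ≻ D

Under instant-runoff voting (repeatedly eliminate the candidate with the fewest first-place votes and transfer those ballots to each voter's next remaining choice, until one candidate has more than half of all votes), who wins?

E

Round 1: A 9, B 10, C 0, D 24, E 10. C eliminated.
Round 2: A 9, B 10, D 24, E 10. A eliminated.
Round 3: B 10, D 24, E 19. B eliminated.
Round 4: D 24, E 29. E has a majority (≥27).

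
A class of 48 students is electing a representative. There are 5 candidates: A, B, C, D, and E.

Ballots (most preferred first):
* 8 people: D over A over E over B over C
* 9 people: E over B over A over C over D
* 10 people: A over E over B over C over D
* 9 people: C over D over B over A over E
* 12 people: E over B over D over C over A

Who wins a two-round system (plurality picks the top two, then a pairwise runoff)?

A

Round 1 first-place votes: A 10, B 0, C 9, D 8, E 21. E and A advance.
Runoff: E is ranked above A on 21 ballots, A above E on 27.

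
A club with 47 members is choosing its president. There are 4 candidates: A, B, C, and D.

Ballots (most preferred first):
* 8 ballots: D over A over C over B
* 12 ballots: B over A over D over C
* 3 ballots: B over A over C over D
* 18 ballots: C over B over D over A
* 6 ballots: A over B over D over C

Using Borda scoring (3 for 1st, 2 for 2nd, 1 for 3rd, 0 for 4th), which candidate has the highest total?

B

A: 8×2 + 12×2 + 3×2 + 18×0 + 6×3 = 64
B: 8×0 + 12×3 + 3×3 + 18×2 + 6×2 = 93
C: 8×1 + 12×0 + 3×1 + 18×3 + 6×0 = 65
D: 8×3 + 12×1 + 3×0 + 18×1 + 6×1 = 60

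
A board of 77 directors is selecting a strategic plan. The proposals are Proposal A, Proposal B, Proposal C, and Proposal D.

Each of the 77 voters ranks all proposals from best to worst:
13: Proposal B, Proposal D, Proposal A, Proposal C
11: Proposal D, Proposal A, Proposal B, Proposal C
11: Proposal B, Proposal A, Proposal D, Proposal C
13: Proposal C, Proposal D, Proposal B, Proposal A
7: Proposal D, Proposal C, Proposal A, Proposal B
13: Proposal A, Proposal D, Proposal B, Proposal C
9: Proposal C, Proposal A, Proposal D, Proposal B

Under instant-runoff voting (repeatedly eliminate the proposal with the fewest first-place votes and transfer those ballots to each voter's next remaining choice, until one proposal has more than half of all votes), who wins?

Proposal D

Round 1: Proposal A 13, Proposal B 24, Proposal C 22, Proposal D 18. Proposal A eliminated.
Round 2: Proposal B 24, Proposal C 22, Proposal D 31. Proposal C eliminated.
Round 3: Proposal B 24, Proposal D 53. Proposal D has a majority (≥39).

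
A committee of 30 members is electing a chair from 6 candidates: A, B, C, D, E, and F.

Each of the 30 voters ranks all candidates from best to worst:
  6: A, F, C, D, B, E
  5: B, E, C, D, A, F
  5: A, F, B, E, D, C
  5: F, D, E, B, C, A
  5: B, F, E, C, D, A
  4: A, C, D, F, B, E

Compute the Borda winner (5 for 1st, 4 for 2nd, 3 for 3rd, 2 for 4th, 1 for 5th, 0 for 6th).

A: 6×5 + 5×1 + 5×5 + 5×0 + 5×0 + 4×5 = 80
B: 6×1 + 5×5 + 5×3 + 5×2 + 5×5 + 4×1 = 85
C: 6×3 + 5×3 + 5×0 + 5×1 + 5×2 + 4×4 = 64
D: 6×2 + 5×2 + 5×1 + 5×4 + 5×1 + 4×3 = 64
E: 6×0 + 5×4 + 5×2 + 5×3 + 5×3 + 4×0 = 60
F: 6×4 + 5×0 + 5×4 + 5×5 + 5×4 + 4×2 = 97

F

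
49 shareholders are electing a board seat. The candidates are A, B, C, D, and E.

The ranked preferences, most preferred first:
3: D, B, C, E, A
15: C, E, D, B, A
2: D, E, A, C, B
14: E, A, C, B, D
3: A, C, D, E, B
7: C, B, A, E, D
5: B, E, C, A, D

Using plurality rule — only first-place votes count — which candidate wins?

First-place votes: A 3, B 5, C 22, D 5, E 14.

C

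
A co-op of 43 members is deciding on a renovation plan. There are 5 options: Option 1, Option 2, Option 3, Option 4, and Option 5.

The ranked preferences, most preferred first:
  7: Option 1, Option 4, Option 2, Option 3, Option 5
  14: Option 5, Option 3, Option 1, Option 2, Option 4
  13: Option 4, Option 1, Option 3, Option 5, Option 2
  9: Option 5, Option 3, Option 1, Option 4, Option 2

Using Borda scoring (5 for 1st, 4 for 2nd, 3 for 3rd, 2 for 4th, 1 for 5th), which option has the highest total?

Option 1: 7×5 + 14×3 + 13×4 + 9×3 = 156
Option 2: 7×3 + 14×2 + 13×1 + 9×1 = 71
Option 3: 7×2 + 14×4 + 13×3 + 9×4 = 145
Option 4: 7×4 + 14×1 + 13×5 + 9×2 = 125
Option 5: 7×1 + 14×5 + 13×2 + 9×5 = 148

Option 1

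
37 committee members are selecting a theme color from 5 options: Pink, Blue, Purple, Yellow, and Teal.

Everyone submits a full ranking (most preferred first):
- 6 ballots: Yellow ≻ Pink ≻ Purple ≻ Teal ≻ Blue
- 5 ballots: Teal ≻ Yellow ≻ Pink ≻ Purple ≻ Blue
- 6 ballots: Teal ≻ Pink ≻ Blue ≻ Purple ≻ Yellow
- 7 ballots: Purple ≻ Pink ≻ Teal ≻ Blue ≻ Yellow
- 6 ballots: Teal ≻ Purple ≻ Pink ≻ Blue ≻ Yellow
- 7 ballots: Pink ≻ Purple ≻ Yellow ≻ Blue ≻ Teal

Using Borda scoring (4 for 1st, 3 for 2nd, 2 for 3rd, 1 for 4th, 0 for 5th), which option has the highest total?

Pink

Pink: 6×3 + 5×2 + 6×3 + 7×3 + 6×2 + 7×4 = 107
Blue: 6×0 + 5×0 + 6×2 + 7×1 + 6×1 + 7×1 = 32
Purple: 6×2 + 5×1 + 6×1 + 7×4 + 6×3 + 7×3 = 90
Yellow: 6×4 + 5×3 + 6×0 + 7×0 + 6×0 + 7×2 = 53
Teal: 6×1 + 5×4 + 6×4 + 7×2 + 6×4 + 7×0 = 88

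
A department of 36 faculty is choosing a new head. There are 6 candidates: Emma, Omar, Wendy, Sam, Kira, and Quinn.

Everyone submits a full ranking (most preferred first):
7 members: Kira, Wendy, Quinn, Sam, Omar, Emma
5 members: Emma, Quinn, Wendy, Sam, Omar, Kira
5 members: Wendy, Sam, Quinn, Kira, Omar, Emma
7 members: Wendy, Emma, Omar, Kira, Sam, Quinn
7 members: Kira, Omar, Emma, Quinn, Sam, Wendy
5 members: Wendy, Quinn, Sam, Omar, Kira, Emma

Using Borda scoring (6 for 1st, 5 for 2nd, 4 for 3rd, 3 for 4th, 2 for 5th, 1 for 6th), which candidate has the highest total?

Emma: 7×1 + 5×6 + 5×1 + 7×5 + 7×4 + 5×1 = 110
Omar: 7×2 + 5×2 + 5×2 + 7×4 + 7×5 + 5×3 = 112
Wendy: 7×5 + 5×4 + 5×6 + 7×6 + 7×1 + 5×6 = 164
Sam: 7×3 + 5×3 + 5×5 + 7×2 + 7×2 + 5×4 = 109
Kira: 7×6 + 5×1 + 5×3 + 7×3 + 7×6 + 5×2 = 135
Quinn: 7×4 + 5×5 + 5×4 + 7×1 + 7×3 + 5×5 = 126

Wendy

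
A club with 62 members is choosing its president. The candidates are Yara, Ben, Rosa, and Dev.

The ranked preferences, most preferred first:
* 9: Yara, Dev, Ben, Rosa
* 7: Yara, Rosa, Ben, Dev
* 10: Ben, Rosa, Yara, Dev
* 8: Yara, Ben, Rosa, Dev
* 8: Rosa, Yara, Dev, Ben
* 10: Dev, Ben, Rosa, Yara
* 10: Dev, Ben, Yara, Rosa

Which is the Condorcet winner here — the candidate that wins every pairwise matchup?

Yara

Yara vs Ben: 32–30
Yara vs Rosa: 34–28
Yara vs Dev: 42–20
Yara beats every other candidate.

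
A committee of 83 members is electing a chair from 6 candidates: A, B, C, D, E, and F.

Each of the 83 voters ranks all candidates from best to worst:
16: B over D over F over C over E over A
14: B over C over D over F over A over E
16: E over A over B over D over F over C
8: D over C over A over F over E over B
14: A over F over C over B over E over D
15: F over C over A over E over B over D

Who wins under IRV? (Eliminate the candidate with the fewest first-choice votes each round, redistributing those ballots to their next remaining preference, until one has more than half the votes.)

Round 1: A 14, B 30, C 0, D 8, E 16, F 15. C eliminated.
Round 2: A 14, B 30, D 8, E 16, F 15. D eliminated.
Round 3: A 22, B 30, E 16, F 15. F eliminated.
Round 4: A 37, B 30, E 16. E eliminated.
Round 5: A 53, B 30. A has a majority (≥42).

A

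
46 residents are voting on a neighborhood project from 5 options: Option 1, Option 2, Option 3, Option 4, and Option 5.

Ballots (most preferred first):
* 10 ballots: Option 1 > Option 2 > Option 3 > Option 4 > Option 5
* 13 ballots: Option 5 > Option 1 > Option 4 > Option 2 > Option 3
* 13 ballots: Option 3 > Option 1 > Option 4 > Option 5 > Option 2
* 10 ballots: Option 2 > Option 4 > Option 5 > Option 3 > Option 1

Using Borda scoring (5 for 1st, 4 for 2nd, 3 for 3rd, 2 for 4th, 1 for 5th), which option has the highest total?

Option 1: 10×5 + 13×4 + 13×4 + 10×1 = 164
Option 2: 10×4 + 13×2 + 13×1 + 10×5 = 129
Option 3: 10×3 + 13×1 + 13×5 + 10×2 = 128
Option 4: 10×2 + 13×3 + 13×3 + 10×4 = 138
Option 5: 10×1 + 13×5 + 13×2 + 10×3 = 131

Option 1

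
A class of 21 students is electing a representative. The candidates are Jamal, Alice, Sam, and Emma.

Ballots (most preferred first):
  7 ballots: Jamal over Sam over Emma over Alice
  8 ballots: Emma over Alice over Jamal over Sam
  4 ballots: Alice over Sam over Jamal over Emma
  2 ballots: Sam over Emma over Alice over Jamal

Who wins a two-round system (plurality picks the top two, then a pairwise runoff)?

Jamal

Round 1 first-place votes: Jamal 7, Alice 4, Sam 2, Emma 8. Emma and Jamal advance.
Runoff: Emma is ranked above Jamal on 10 ballots, Jamal above Emma on 11.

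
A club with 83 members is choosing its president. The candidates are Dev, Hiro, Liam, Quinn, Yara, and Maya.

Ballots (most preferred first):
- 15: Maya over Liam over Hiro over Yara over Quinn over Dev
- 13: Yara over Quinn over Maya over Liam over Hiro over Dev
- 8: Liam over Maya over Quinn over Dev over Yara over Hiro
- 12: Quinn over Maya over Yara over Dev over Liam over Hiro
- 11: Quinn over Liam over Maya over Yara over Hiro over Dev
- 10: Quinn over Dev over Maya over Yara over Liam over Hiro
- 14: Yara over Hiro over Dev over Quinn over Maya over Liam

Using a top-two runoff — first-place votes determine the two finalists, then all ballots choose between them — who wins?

Yara

Round 1 first-place votes: Dev 0, Hiro 0, Liam 8, Quinn 33, Yara 27, Maya 15. Quinn and Yara advance.
Runoff: Quinn is ranked above Yara on 41 ballots, Yara above Quinn on 42.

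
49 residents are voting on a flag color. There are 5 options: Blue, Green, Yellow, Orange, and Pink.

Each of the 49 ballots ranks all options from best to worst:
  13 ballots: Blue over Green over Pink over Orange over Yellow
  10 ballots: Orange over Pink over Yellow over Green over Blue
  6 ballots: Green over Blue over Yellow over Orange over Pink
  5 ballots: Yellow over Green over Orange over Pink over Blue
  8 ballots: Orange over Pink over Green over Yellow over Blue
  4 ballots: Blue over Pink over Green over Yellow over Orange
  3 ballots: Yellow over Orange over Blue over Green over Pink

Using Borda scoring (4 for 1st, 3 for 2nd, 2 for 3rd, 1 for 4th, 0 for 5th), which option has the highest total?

Blue: 13×4 + 10×0 + 6×3 + 5×0 + 8×0 + 4×4 + 3×2 = 92
Green: 13×3 + 10×1 + 6×4 + 5×3 + 8×2 + 4×2 + 3×1 = 115
Yellow: 13×0 + 10×2 + 6×2 + 5×4 + 8×1 + 4×1 + 3×4 = 76
Orange: 13×1 + 10×4 + 6×1 + 5×2 + 8×4 + 4×0 + 3×3 = 110
Pink: 13×2 + 10×3 + 6×0 + 5×1 + 8×3 + 4×3 + 3×0 = 97

Green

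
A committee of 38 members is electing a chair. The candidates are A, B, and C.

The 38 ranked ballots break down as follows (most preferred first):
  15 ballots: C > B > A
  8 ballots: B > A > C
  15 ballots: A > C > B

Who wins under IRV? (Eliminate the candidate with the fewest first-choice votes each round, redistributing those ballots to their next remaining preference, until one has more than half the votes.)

Round 1: A 15, B 8, C 15. B eliminated.
Round 2: A 23, C 15. A has a majority (≥20).

A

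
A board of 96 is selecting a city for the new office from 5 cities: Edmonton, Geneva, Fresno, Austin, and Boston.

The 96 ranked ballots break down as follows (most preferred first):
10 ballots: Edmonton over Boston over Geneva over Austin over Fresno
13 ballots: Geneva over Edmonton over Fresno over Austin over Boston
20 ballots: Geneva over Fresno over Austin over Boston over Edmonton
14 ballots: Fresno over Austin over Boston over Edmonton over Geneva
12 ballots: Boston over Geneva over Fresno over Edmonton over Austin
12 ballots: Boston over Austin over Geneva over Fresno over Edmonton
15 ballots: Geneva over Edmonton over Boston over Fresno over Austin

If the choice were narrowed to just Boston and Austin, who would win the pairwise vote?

Boston

Boston is ranked above Austin on 49 ballots; Austin above Boston on 47.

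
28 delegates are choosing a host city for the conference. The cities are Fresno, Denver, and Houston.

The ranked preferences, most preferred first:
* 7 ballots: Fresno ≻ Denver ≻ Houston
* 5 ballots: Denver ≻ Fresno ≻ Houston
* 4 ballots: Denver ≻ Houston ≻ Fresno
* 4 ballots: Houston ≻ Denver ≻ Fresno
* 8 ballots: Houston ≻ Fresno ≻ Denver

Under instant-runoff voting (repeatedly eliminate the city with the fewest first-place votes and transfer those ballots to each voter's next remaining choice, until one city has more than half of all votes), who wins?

Denver

Round 1: Fresno 7, Denver 9, Houston 12. Fresno eliminated.
Round 2: Denver 16, Houston 12. Denver has a majority (≥15).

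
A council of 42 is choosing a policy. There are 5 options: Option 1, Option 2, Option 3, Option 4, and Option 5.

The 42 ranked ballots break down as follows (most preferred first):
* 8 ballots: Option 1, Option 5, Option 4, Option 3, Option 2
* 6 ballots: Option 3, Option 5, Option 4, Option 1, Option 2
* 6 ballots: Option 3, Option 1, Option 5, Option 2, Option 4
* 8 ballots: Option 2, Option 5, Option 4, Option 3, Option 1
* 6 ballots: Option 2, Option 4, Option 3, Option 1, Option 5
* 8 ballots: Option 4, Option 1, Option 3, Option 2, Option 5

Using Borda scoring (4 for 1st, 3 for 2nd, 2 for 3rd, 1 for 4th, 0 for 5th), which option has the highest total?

Option 1: 8×4 + 6×1 + 6×3 + 8×0 + 6×1 + 8×3 = 86
Option 2: 8×0 + 6×0 + 6×1 + 8×4 + 6×4 + 8×1 = 70
Option 3: 8×1 + 6×4 + 6×4 + 8×1 + 6×2 + 8×2 = 92
Option 4: 8×2 + 6×2 + 6×0 + 8×2 + 6×3 + 8×4 = 94
Option 5: 8×3 + 6×3 + 6×2 + 8×3 + 6×0 + 8×0 = 78

Option 4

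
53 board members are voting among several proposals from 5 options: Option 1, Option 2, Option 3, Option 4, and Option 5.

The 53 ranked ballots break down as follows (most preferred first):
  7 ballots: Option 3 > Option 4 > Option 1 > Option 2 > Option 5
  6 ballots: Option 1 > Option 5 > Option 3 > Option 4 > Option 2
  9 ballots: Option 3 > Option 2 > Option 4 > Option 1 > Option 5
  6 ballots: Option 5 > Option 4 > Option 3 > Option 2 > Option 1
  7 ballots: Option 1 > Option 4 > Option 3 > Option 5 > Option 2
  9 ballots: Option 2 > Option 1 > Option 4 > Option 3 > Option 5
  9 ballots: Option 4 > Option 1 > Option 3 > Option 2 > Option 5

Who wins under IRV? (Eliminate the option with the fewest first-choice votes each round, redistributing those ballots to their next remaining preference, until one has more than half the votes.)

Round 1: Option 1 13, Option 2 9, Option 3 16, Option 4 9, Option 5 6. Option 5 eliminated.
Round 2: Option 1 13, Option 2 9, Option 3 16, Option 4 15. Option 2 eliminated.
Round 3: Option 1 22, Option 3 16, Option 4 15. Option 4 eliminated.
Round 4: Option 1 31, Option 3 22. Option 1 has a majority (≥27).

Option 1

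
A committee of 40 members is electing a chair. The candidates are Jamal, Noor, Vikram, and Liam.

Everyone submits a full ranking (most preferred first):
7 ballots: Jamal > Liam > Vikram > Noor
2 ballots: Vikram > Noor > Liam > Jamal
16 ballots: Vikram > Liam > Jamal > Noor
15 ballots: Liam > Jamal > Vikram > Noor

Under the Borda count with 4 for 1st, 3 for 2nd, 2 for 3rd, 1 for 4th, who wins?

Liam

Jamal: 7×4 + 2×1 + 16×2 + 15×3 = 107
Noor: 7×1 + 2×3 + 16×1 + 15×1 = 44
Vikram: 7×2 + 2×4 + 16×4 + 15×2 = 116
Liam: 7×3 + 2×2 + 16×3 + 15×4 = 133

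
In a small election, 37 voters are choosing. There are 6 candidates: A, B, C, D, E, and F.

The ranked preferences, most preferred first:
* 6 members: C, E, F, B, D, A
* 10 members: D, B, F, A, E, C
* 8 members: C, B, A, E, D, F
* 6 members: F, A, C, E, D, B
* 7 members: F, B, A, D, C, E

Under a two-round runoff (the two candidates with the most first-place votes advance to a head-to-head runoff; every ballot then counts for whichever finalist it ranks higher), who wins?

F

Round 1 first-place votes: A 0, B 0, C 14, D 10, E 0, F 13. C and F advance.
Runoff: C is ranked above F on 14 ballots, F above C on 23.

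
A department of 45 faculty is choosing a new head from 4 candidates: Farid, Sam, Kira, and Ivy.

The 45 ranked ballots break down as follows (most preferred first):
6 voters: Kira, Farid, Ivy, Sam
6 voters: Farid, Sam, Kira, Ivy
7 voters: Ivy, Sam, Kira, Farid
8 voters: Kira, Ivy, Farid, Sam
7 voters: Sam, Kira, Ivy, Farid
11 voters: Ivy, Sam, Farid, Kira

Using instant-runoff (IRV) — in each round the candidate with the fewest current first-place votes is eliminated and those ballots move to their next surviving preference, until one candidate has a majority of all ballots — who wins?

Kira

Round 1: Farid 6, Sam 7, Kira 14, Ivy 18. Farid eliminated.
Round 2: Sam 13, Kira 14, Ivy 18. Sam eliminated.
Round 3: Kira 27, Ivy 18. Kira has a majority (≥23).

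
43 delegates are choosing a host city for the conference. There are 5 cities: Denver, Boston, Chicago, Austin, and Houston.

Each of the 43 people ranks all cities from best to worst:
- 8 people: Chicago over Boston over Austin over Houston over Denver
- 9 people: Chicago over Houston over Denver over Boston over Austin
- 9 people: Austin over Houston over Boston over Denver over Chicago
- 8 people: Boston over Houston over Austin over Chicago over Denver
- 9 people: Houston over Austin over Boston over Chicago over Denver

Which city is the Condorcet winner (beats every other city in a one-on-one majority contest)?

Houston

Houston vs Denver: 43–0
Houston vs Boston: 27–16
Houston vs Chicago: 26–17
Houston vs Austin: 26–17
Houston beats every other city.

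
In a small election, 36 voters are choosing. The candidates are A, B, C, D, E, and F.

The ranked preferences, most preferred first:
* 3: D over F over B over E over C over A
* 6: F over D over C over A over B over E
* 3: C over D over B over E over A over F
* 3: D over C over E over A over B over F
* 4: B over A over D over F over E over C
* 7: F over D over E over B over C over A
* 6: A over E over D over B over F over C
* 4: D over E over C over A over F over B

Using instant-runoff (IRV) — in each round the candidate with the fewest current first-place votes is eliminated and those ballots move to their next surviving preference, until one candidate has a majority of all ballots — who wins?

D

Round 1: A 6, B 4, C 3, D 10, E 0, F 13. E eliminated.
Round 2: A 6, B 4, C 3, D 10, F 13. C eliminated.
Round 3: A 6, B 4, D 13, F 13. B eliminated.
Round 4: A 10, D 13, F 13. A eliminated.
Round 5: D 23, F 13. D has a majority (≥19).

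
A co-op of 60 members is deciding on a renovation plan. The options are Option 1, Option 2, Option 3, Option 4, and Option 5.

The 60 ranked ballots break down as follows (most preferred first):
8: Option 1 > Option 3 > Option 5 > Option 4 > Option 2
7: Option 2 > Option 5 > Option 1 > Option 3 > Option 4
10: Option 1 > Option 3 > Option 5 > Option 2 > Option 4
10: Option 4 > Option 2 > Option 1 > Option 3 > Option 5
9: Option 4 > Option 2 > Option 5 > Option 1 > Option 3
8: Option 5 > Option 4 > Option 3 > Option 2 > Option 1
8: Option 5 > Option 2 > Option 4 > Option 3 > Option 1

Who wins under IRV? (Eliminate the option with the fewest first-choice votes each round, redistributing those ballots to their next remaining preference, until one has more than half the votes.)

Option 5

Round 1: Option 1 18, Option 2 7, Option 3 0, Option 4 19, Option 5 16. Option 3 eliminated.
Round 2: Option 1 18, Option 2 7, Option 4 19, Option 5 16. Option 2 eliminated.
Round 3: Option 1 18, Option 4 19, Option 5 23. Option 1 eliminated.
Round 4: Option 4 19, Option 5 41. Option 5 has a majority (≥31).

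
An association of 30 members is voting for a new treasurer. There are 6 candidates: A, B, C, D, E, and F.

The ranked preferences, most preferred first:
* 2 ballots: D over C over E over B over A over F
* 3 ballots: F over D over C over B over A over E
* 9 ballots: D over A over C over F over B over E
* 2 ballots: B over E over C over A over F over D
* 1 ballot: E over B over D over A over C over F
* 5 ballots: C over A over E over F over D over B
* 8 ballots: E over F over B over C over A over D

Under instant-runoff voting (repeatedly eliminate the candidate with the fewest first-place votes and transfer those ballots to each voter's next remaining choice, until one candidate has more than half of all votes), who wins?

E

Round 1: A 0, B 2, C 5, D 11, E 9, F 3. A eliminated.
Round 2: B 2, C 5, D 11, E 9, F 3. B eliminated.
Round 3: C 5, D 11, E 11, F 3. F eliminated.
Round 4: C 5, D 14, E 11. C eliminated.
Round 5: D 14, E 16. E has a majority (≥16).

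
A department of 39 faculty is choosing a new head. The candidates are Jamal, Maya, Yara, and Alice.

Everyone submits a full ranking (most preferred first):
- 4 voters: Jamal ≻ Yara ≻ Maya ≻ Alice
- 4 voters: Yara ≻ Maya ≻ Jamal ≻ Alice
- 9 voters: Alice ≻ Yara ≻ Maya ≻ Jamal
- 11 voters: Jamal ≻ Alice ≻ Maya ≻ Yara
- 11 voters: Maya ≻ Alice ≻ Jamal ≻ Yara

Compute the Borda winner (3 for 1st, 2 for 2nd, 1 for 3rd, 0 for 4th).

Alice

Jamal: 4×3 + 4×1 + 9×0 + 11×3 + 11×1 = 60
Maya: 4×1 + 4×2 + 9×1 + 11×1 + 11×3 = 65
Yara: 4×2 + 4×3 + 9×2 + 11×0 + 11×0 = 38
Alice: 4×0 + 4×0 + 9×3 + 11×2 + 11×2 = 71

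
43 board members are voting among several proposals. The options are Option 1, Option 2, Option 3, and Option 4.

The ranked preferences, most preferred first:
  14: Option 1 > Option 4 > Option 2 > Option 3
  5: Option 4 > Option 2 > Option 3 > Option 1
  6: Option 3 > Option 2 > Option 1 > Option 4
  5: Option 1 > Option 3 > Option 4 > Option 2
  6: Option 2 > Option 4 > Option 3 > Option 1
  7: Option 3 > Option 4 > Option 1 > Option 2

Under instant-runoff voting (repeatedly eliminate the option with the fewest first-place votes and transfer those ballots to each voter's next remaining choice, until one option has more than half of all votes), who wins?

Round 1: Option 1 19, Option 2 6, Option 3 13, Option 4 5. Option 4 eliminated.
Round 2: Option 1 19, Option 2 11, Option 3 13. Option 2 eliminated.
Round 3: Option 1 19, Option 3 24. Option 3 has a majority (≥22).

Option 3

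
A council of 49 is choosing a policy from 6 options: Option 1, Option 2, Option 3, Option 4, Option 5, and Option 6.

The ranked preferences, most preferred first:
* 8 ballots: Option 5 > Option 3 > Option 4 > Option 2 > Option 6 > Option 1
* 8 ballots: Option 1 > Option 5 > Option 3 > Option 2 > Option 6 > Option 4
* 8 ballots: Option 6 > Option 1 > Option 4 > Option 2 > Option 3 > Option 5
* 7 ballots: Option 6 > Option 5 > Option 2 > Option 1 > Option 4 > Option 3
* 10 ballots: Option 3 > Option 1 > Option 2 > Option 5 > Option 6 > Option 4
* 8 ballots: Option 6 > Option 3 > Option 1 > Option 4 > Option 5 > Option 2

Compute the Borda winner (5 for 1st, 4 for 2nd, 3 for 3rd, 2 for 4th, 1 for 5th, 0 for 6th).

Option 1

Option 1: 8×0 + 8×5 + 8×4 + 7×2 + 10×4 + 8×3 = 150
Option 2: 8×2 + 8×2 + 8×2 + 7×3 + 10×3 + 8×0 = 99
Option 3: 8×4 + 8×3 + 8×1 + 7×0 + 10×5 + 8×4 = 146
Option 4: 8×3 + 8×0 + 8×3 + 7×1 + 10×0 + 8×2 = 71
Option 5: 8×5 + 8×4 + 8×0 + 7×4 + 10×2 + 8×1 = 128
Option 6: 8×1 + 8×1 + 8×5 + 7×5 + 10×1 + 8×5 = 141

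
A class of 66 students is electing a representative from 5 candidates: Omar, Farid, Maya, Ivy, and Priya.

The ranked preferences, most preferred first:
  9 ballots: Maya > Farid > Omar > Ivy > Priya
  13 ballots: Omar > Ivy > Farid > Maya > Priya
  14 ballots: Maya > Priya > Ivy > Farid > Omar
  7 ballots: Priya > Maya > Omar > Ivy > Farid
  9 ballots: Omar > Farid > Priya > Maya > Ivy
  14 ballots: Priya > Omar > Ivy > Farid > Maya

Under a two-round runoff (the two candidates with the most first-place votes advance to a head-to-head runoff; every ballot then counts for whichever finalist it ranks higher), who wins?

Round 1 first-place votes: Omar 22, Farid 0, Maya 23, Ivy 0, Priya 21. Maya and Omar advance.
Runoff: Maya is ranked above Omar on 30 ballots, Omar above Maya on 36.

Omar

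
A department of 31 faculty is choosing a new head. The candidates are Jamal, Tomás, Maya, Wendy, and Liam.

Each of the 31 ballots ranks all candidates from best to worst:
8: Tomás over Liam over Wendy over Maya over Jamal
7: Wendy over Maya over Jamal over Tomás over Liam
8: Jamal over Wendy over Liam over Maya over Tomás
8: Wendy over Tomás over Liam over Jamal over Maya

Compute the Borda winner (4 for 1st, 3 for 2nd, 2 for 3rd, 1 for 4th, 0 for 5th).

Wendy

Jamal: 8×0 + 7×2 + 8×4 + 8×1 = 54
Tomás: 8×4 + 7×1 + 8×0 + 8×3 = 63
Maya: 8×1 + 7×3 + 8×1 + 8×0 = 37
Wendy: 8×2 + 7×4 + 8×3 + 8×4 = 100
Liam: 8×3 + 7×0 + 8×2 + 8×2 = 56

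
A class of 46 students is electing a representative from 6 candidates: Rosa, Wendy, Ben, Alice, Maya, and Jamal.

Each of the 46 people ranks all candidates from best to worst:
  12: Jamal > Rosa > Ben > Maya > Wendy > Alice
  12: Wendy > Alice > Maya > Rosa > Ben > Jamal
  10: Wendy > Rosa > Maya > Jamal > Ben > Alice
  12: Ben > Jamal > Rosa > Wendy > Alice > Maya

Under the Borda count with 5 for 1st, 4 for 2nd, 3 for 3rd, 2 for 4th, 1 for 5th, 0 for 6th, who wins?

Rosa: 12×4 + 12×2 + 10×4 + 12×3 = 148
Wendy: 12×1 + 12×5 + 10×5 + 12×2 = 146
Ben: 12×3 + 12×1 + 10×1 + 12×5 = 118
Alice: 12×0 + 12×4 + 10×0 + 12×1 = 60
Maya: 12×2 + 12×3 + 10×3 + 12×0 = 90
Jamal: 12×5 + 12×0 + 10×2 + 12×4 = 128

Rosa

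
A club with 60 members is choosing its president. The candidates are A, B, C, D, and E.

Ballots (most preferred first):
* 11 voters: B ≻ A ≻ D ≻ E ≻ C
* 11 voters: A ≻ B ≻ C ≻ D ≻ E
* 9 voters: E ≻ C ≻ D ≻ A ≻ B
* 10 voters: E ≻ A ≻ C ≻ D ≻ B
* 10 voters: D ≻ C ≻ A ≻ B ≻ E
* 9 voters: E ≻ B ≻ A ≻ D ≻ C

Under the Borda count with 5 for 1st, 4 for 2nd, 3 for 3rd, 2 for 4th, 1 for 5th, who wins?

A: 11×4 + 11×5 + 9×2 + 10×4 + 10×3 + 9×3 = 214
B: 11×5 + 11×4 + 9×1 + 10×1 + 10×2 + 9×4 = 174
C: 11×1 + 11×3 + 9×4 + 10×3 + 10×4 + 9×1 = 159
D: 11×3 + 11×2 + 9×3 + 10×2 + 10×5 + 9×2 = 170
E: 11×2 + 11×1 + 9×5 + 10×5 + 10×1 + 9×5 = 183

A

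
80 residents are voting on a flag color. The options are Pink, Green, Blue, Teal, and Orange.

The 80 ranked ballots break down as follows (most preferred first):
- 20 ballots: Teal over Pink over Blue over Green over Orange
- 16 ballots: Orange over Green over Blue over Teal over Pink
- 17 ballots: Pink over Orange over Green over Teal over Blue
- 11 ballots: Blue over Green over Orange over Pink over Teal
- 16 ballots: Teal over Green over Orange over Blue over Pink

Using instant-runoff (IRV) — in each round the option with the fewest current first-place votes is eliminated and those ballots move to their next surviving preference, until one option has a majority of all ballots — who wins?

Round 1: Pink 17, Green 0, Blue 11, Teal 36, Orange 16. Green eliminated.
Round 2: Pink 17, Blue 11, Teal 36, Orange 16. Blue eliminated.
Round 3: Pink 17, Teal 36, Orange 27. Pink eliminated.
Round 4: Teal 36, Orange 44. Orange has a majority (≥41).

Orange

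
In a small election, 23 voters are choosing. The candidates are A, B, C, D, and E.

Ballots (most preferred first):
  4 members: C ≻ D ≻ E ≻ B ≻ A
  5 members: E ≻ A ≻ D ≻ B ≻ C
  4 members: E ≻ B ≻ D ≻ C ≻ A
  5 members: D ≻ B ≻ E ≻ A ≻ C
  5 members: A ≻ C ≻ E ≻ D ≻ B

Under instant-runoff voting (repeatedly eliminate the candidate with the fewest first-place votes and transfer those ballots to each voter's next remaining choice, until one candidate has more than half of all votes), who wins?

E

Round 1: A 5, B 0, C 4, D 5, E 9. B eliminated.
Round 2: A 5, C 4, D 5, E 9. C eliminated.
Round 3: A 5, D 9, E 9. A eliminated.
Round 4: D 9, E 14. E has a majority (≥12).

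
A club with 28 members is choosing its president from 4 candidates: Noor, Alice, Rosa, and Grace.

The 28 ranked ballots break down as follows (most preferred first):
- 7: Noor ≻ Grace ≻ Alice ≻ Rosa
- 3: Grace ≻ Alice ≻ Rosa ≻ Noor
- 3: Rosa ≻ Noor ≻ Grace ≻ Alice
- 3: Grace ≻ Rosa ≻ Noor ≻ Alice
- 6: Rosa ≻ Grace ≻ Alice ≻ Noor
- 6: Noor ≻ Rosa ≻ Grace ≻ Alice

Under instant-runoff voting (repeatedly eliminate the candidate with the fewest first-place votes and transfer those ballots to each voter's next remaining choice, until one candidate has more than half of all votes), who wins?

Rosa

Round 1: Noor 13, Alice 0, Rosa 9, Grace 6. Alice eliminated.
Round 2: Noor 13, Rosa 9, Grace 6. Grace eliminated.
Round 3: Noor 13, Rosa 15. Rosa has a majority (≥15).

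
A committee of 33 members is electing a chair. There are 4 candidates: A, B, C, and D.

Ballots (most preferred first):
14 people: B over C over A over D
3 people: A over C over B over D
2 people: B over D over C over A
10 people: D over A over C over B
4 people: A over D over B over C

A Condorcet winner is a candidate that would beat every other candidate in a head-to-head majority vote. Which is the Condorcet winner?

A

A vs B: 17–16
A vs C: 17–16
A vs D: 21–12
A beats every other candidate.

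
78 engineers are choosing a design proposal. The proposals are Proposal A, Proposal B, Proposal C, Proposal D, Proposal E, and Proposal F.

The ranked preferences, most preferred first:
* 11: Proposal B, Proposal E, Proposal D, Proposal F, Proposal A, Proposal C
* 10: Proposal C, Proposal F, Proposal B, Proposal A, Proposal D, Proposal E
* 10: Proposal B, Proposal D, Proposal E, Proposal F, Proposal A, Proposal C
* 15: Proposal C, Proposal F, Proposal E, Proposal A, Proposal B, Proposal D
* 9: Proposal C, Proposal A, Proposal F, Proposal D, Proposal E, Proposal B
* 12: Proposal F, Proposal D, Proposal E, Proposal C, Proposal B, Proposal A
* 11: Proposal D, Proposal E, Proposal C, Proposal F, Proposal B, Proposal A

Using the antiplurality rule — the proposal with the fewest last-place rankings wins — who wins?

Last-place votes: Proposal A 23, Proposal B 9, Proposal C 21, Proposal D 15, Proposal E 10, Proposal F 0.

Proposal F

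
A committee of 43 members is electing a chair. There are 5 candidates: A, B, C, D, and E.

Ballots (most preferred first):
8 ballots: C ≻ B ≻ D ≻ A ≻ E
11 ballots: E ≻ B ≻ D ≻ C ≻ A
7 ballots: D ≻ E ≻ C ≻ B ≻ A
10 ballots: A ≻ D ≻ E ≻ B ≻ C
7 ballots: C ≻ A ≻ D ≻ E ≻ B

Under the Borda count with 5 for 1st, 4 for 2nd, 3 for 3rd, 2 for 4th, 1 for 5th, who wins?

A: 8×2 + 11×1 + 7×1 + 10×5 + 7×4 = 112
B: 8×4 + 11×4 + 7×2 + 10×2 + 7×1 = 117
C: 8×5 + 11×2 + 7×3 + 10×1 + 7×5 = 128
D: 8×3 + 11×3 + 7×5 + 10×4 + 7×3 = 153
E: 8×1 + 11×5 + 7×4 + 10×3 + 7×2 = 135

D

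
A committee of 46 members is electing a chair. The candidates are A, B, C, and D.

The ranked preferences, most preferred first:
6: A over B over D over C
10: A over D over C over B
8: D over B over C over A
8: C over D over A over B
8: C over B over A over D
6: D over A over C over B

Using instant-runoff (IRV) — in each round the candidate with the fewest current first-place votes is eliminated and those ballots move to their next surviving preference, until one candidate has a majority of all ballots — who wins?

C

Round 1: A 16, B 0, C 16, D 14. B eliminated.
Round 2: A 16, C 16, D 14. D eliminated.
Round 3: A 22, C 24. C has a majority (≥24).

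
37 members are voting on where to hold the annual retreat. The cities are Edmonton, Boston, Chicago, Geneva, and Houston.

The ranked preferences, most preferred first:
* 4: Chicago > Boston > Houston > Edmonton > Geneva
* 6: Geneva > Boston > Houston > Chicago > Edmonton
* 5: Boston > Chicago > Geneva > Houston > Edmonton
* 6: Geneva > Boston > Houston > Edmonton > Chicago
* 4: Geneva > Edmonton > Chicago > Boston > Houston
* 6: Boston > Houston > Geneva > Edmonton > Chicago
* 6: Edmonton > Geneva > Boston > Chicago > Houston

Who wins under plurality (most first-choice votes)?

First-place votes: Edmonton 6, Boston 11, Chicago 4, Geneva 16, Houston 0.

Geneva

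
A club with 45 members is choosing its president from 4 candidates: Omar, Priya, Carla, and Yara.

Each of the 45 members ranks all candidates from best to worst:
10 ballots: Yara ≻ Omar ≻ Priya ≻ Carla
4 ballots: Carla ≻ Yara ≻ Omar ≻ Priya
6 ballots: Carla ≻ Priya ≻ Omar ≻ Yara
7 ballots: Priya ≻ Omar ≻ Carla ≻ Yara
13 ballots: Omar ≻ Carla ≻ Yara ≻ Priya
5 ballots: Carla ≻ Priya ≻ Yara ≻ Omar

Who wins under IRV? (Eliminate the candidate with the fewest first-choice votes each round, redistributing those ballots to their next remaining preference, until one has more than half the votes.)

Omar

Round 1: Omar 13, Priya 7, Carla 15, Yara 10. Priya eliminated.
Round 2: Omar 20, Carla 15, Yara 10. Yara eliminated.
Round 3: Omar 30, Carla 15. Omar has a majority (≥23).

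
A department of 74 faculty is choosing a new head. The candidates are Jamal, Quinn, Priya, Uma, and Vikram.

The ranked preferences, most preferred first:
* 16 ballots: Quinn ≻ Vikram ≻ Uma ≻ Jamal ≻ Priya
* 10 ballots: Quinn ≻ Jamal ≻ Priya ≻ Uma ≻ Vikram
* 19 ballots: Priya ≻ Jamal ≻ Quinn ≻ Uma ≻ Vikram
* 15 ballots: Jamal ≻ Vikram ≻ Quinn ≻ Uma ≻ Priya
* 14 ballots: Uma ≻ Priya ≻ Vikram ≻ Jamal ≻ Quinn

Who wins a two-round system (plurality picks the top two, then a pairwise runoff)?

Round 1 first-place votes: Jamal 15, Quinn 26, Priya 19, Uma 14, Vikram 0. Quinn and Priya advance.
Runoff: Quinn is ranked above Priya on 41 ballots, Priya above Quinn on 33.

Quinn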